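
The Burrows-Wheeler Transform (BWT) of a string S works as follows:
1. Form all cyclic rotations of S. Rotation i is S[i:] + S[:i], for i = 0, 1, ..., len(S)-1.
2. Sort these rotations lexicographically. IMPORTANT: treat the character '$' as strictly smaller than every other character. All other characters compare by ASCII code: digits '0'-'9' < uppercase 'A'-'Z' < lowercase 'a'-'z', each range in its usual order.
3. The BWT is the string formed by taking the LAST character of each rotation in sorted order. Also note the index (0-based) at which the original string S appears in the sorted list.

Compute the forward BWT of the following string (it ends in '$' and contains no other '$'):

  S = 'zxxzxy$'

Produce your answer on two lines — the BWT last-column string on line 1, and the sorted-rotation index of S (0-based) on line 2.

Answer: yzzxx$x
5

Derivation:
All 7 rotations (rotation i = S[i:]+S[:i]):
  rot[0] = zxxzxy$
  rot[1] = xxzxy$z
  rot[2] = xzxy$zx
  rot[3] = zxy$zxx
  rot[4] = xy$zxxz
  rot[5] = y$zxxzx
  rot[6] = $zxxzxy
Sorted (with $ < everything):
  sorted[0] = $zxxzxy  (last char: 'y')
  sorted[1] = xxzxy$z  (last char: 'z')
  sorted[2] = xy$zxxz  (last char: 'z')
  sorted[3] = xzxy$zx  (last char: 'x')
  sorted[4] = y$zxxzx  (last char: 'x')
  sorted[5] = zxxzxy$  (last char: '$')
  sorted[6] = zxy$zxx  (last char: 'x')
Last column: yzzxx$x
Original string S is at sorted index 5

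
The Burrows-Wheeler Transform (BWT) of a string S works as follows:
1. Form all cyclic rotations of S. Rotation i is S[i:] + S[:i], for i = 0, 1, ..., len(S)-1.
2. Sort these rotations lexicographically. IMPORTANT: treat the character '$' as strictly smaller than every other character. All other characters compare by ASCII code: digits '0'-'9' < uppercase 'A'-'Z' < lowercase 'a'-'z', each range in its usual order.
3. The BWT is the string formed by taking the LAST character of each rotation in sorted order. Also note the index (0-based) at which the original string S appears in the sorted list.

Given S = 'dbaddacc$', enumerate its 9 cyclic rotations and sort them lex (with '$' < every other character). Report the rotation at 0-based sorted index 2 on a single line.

Answer: addacc$db

Derivation:
All 9 rotations (rotation i = S[i:]+S[:i]):
  rot[0] = dbaddacc$
  rot[1] = baddacc$d
  rot[2] = addacc$db
  rot[3] = ddacc$dba
  rot[4] = dacc$dbad
  rot[5] = acc$dbadd
  rot[6] = cc$dbadda
  rot[7] = c$dbaddac
  rot[8] = $dbaddacc
Sorted (with $ < everything):
  sorted[0] = $dbaddacc
  sorted[1] = acc$dbadd
  sorted[2] = addacc$db
  sorted[3] = baddacc$d
  sorted[4] = c$dbaddac
  sorted[5] = cc$dbadda
  sorted[6] = dacc$dbad
  sorted[7] = dbaddacc$
  sorted[8] = ddacc$dba
sorted[2] = addacc$db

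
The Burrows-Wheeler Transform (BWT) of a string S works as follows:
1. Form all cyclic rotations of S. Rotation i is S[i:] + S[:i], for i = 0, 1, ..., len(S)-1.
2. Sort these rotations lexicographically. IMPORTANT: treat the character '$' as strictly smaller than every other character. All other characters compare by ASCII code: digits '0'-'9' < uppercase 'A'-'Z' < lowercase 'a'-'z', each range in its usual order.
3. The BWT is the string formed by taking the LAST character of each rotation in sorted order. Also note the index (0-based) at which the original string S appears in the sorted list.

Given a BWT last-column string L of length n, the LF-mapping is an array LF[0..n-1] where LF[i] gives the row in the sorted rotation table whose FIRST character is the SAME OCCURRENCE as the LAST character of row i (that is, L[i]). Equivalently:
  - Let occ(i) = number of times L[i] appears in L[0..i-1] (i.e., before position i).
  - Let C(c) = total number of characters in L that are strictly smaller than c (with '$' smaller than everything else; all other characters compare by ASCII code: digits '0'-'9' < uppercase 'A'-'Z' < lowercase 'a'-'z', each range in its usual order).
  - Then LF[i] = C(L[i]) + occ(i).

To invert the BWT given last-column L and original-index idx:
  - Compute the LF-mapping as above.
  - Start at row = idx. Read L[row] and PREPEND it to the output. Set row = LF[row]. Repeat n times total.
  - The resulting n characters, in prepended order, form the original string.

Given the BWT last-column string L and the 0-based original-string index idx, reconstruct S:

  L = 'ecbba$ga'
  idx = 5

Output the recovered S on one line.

LF mapping: 6 5 3 4 1 0 7 2
Walk LF starting at row 5, prepending L[row]:
  step 1: row=5, L[5]='$', prepend. Next row=LF[5]=0
  step 2: row=0, L[0]='e', prepend. Next row=LF[0]=6
  step 3: row=6, L[6]='g', prepend. Next row=LF[6]=7
  step 4: row=7, L[7]='a', prepend. Next row=LF[7]=2
  step 5: row=2, L[2]='b', prepend. Next row=LF[2]=3
  step 6: row=3, L[3]='b', prepend. Next row=LF[3]=4
  step 7: row=4, L[4]='a', prepend. Next row=LF[4]=1
  step 8: row=1, L[1]='c', prepend. Next row=LF[1]=5
Reversed output: cabbage$

Answer: cabbage$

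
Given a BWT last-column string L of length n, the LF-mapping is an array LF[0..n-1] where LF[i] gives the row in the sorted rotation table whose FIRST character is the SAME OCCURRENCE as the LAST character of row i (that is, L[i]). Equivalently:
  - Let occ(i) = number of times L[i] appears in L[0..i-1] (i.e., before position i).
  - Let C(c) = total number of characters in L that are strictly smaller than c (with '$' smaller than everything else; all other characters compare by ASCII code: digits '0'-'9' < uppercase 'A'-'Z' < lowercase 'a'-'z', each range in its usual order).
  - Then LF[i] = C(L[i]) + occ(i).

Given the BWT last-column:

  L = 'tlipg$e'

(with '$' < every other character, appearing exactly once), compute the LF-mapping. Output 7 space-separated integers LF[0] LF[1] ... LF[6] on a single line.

Answer: 6 4 3 5 2 0 1

Derivation:
Char counts: '$':1, 'e':1, 'g':1, 'i':1, 'l':1, 'p':1, 't':1
C (first-col start): C('$')=0, C('e')=1, C('g')=2, C('i')=3, C('l')=4, C('p')=5, C('t')=6
L[0]='t': occ=0, LF[0]=C('t')+0=6+0=6
L[1]='l': occ=0, LF[1]=C('l')+0=4+0=4
L[2]='i': occ=0, LF[2]=C('i')+0=3+0=3
L[3]='p': occ=0, LF[3]=C('p')+0=5+0=5
L[4]='g': occ=0, LF[4]=C('g')+0=2+0=2
L[5]='$': occ=0, LF[5]=C('$')+0=0+0=0
L[6]='e': occ=0, LF[6]=C('e')+0=1+0=1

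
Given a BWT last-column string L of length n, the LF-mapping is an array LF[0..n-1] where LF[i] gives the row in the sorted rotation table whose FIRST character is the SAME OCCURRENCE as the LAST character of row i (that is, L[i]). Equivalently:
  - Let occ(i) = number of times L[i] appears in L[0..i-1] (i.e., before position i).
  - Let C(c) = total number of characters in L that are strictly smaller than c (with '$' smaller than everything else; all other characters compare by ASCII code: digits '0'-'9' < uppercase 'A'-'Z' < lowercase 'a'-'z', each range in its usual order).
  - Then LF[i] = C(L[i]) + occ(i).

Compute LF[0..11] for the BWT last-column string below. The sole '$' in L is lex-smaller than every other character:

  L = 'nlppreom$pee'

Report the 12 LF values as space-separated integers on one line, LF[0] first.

Answer: 6 4 8 9 11 1 7 5 0 10 2 3

Derivation:
Char counts: '$':1, 'e':3, 'l':1, 'm':1, 'n':1, 'o':1, 'p':3, 'r':1
C (first-col start): C('$')=0, C('e')=1, C('l')=4, C('m')=5, C('n')=6, C('o')=7, C('p')=8, C('r')=11
L[0]='n': occ=0, LF[0]=C('n')+0=6+0=6
L[1]='l': occ=0, LF[1]=C('l')+0=4+0=4
L[2]='p': occ=0, LF[2]=C('p')+0=8+0=8
L[3]='p': occ=1, LF[3]=C('p')+1=8+1=9
L[4]='r': occ=0, LF[4]=C('r')+0=11+0=11
L[5]='e': occ=0, LF[5]=C('e')+0=1+0=1
L[6]='o': occ=0, LF[6]=C('o')+0=7+0=7
L[7]='m': occ=0, LF[7]=C('m')+0=5+0=5
L[8]='$': occ=0, LF[8]=C('$')+0=0+0=0
L[9]='p': occ=2, LF[9]=C('p')+2=8+2=10
L[10]='e': occ=1, LF[10]=C('e')+1=1+1=2
L[11]='e': occ=2, LF[11]=C('e')+2=1+2=3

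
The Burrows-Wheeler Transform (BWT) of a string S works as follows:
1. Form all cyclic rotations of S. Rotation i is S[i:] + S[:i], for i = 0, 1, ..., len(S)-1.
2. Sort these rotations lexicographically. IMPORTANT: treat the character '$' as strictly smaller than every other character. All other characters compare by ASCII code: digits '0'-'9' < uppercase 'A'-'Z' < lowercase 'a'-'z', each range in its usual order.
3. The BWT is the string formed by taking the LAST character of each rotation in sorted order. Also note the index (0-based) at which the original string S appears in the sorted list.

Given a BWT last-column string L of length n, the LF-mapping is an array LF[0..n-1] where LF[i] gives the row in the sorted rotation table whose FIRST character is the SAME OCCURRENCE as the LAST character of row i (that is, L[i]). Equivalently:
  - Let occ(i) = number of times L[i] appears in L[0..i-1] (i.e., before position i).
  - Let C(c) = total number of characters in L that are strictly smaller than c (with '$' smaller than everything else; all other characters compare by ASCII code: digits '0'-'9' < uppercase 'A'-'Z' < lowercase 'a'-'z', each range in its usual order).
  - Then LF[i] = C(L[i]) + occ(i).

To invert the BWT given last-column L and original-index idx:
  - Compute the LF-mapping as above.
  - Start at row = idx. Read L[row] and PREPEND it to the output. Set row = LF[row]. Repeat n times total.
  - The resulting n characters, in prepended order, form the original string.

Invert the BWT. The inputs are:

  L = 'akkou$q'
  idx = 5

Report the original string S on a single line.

LF mapping: 1 2 3 4 6 0 5
Walk LF starting at row 5, prepending L[row]:
  step 1: row=5, L[5]='$', prepend. Next row=LF[5]=0
  step 2: row=0, L[0]='a', prepend. Next row=LF[0]=1
  step 3: row=1, L[1]='k', prepend. Next row=LF[1]=2
  step 4: row=2, L[2]='k', prepend. Next row=LF[2]=3
  step 5: row=3, L[3]='o', prepend. Next row=LF[3]=4
  step 6: row=4, L[4]='u', prepend. Next row=LF[4]=6
  step 7: row=6, L[6]='q', prepend. Next row=LF[6]=5
Reversed output: quokka$

Answer: quokka$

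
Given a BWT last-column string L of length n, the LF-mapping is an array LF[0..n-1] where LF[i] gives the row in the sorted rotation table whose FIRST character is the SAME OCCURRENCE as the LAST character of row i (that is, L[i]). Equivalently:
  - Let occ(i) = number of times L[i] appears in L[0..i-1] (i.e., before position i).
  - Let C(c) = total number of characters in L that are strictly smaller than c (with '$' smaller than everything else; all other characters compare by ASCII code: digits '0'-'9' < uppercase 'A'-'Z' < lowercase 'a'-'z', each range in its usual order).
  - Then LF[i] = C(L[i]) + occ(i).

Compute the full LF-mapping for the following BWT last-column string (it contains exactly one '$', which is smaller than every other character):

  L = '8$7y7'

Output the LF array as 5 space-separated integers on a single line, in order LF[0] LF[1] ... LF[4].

Char counts: '$':1, '7':2, '8':1, 'y':1
C (first-col start): C('$')=0, C('7')=1, C('8')=3, C('y')=4
L[0]='8': occ=0, LF[0]=C('8')+0=3+0=3
L[1]='$': occ=0, LF[1]=C('$')+0=0+0=0
L[2]='7': occ=0, LF[2]=C('7')+0=1+0=1
L[3]='y': occ=0, LF[3]=C('y')+0=4+0=4
L[4]='7': occ=1, LF[4]=C('7')+1=1+1=2

Answer: 3 0 1 4 2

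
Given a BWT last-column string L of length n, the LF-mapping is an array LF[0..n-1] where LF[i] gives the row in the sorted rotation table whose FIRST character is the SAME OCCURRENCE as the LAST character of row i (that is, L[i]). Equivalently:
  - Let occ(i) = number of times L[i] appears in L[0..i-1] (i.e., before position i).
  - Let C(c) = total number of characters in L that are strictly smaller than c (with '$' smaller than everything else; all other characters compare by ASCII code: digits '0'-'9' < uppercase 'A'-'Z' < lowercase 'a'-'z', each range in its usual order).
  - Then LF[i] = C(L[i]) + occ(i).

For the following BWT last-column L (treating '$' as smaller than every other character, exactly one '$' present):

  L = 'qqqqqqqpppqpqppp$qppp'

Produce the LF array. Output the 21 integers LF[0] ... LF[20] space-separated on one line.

Answer: 11 12 13 14 15 16 17 1 2 3 18 4 19 5 6 7 0 20 8 9 10

Derivation:
Char counts: '$':1, 'p':10, 'q':10
C (first-col start): C('$')=0, C('p')=1, C('q')=11
L[0]='q': occ=0, LF[0]=C('q')+0=11+0=11
L[1]='q': occ=1, LF[1]=C('q')+1=11+1=12
L[2]='q': occ=2, LF[2]=C('q')+2=11+2=13
L[3]='q': occ=3, LF[3]=C('q')+3=11+3=14
L[4]='q': occ=4, LF[4]=C('q')+4=11+4=15
L[5]='q': occ=5, LF[5]=C('q')+5=11+5=16
L[6]='q': occ=6, LF[6]=C('q')+6=11+6=17
L[7]='p': occ=0, LF[7]=C('p')+0=1+0=1
L[8]='p': occ=1, LF[8]=C('p')+1=1+1=2
L[9]='p': occ=2, LF[9]=C('p')+2=1+2=3
L[10]='q': occ=7, LF[10]=C('q')+7=11+7=18
L[11]='p': occ=3, LF[11]=C('p')+3=1+3=4
L[12]='q': occ=8, LF[12]=C('q')+8=11+8=19
L[13]='p': occ=4, LF[13]=C('p')+4=1+4=5
L[14]='p': occ=5, LF[14]=C('p')+5=1+5=6
L[15]='p': occ=6, LF[15]=C('p')+6=1+6=7
L[16]='$': occ=0, LF[16]=C('$')+0=0+0=0
L[17]='q': occ=9, LF[17]=C('q')+9=11+9=20
L[18]='p': occ=7, LF[18]=C('p')+7=1+7=8
L[19]='p': occ=8, LF[19]=C('p')+8=1+8=9
L[20]='p': occ=9, LF[20]=C('p')+9=1+9=10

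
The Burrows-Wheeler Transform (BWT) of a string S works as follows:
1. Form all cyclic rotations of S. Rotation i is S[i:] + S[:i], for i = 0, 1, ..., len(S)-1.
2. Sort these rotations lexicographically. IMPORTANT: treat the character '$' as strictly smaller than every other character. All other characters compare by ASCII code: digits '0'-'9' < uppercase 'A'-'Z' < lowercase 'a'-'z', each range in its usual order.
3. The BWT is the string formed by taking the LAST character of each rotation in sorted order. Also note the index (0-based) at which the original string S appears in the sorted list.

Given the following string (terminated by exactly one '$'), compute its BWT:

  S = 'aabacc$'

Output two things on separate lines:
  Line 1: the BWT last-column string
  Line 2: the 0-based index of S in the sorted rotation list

Answer: c$abaca
1

Derivation:
All 7 rotations (rotation i = S[i:]+S[:i]):
  rot[0] = aabacc$
  rot[1] = abacc$a
  rot[2] = bacc$aa
  rot[3] = acc$aab
  rot[4] = cc$aaba
  rot[5] = c$aabac
  rot[6] = $aabacc
Sorted (with $ < everything):
  sorted[0] = $aabacc  (last char: 'c')
  sorted[1] = aabacc$  (last char: '$')
  sorted[2] = abacc$a  (last char: 'a')
  sorted[3] = acc$aab  (last char: 'b')
  sorted[4] = bacc$aa  (last char: 'a')
  sorted[5] = c$aabac  (last char: 'c')
  sorted[6] = cc$aaba  (last char: 'a')
Last column: c$abaca
Original string S is at sorted index 1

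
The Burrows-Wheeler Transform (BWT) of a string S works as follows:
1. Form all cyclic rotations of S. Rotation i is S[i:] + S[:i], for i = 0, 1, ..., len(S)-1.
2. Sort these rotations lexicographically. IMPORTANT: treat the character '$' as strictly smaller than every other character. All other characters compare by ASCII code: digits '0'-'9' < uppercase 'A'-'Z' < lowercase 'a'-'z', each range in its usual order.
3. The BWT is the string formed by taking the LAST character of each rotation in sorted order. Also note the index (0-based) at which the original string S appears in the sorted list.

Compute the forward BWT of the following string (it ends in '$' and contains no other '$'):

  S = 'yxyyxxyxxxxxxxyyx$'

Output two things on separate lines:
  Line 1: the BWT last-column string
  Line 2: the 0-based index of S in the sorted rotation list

All 18 rotations (rotation i = S[i:]+S[:i]):
  rot[0] = yxyyxxyxxxxxxxyyx$
  rot[1] = xyyxxyxxxxxxxyyx$y
  rot[2] = yyxxyxxxxxxxyyx$yx
  rot[3] = yxxyxxxxxxxyyx$yxy
  rot[4] = xxyxxxxxxxyyx$yxyy
  rot[5] = xyxxxxxxxyyx$yxyyx
  rot[6] = yxxxxxxxyyx$yxyyxx
  rot[7] = xxxxxxxyyx$yxyyxxy
  rot[8] = xxxxxxyyx$yxyyxxyx
  rot[9] = xxxxxyyx$yxyyxxyxx
  rot[10] = xxxxyyx$yxyyxxyxxx
  rot[11] = xxxyyx$yxyyxxyxxxx
  rot[12] = xxyyx$yxyyxxyxxxxx
  rot[13] = xyyx$yxyyxxyxxxxxx
  rot[14] = yyx$yxyyxxyxxxxxxx
  rot[15] = yx$yxyyxxyxxxxxxxy
  rot[16] = x$yxyyxxyxxxxxxxyy
  rot[17] = $yxyyxxyxxxxxxxyyx
Sorted (with $ < everything):
  sorted[0] = $yxyyxxyxxxxxxxyyx  (last char: 'x')
  sorted[1] = x$yxyyxxyxxxxxxxyy  (last char: 'y')
  sorted[2] = xxxxxxxyyx$yxyyxxy  (last char: 'y')
  sorted[3] = xxxxxxyyx$yxyyxxyx  (last char: 'x')
  sorted[4] = xxxxxyyx$yxyyxxyxx  (last char: 'x')
  sorted[5] = xxxxyyx$yxyyxxyxxx  (last char: 'x')
  sorted[6] = xxxyyx$yxyyxxyxxxx  (last char: 'x')
  sorted[7] = xxyxxxxxxxyyx$yxyy  (last char: 'y')
  sorted[8] = xxyyx$yxyyxxyxxxxx  (last char: 'x')
  sorted[9] = xyxxxxxxxyyx$yxyyx  (last char: 'x')
  sorted[10] = xyyx$yxyyxxyxxxxxx  (last char: 'x')
  sorted[11] = xyyxxyxxxxxxxyyx$y  (last char: 'y')
  sorted[12] = yx$yxyyxxyxxxxxxxy  (last char: 'y')
  sorted[13] = yxxxxxxxyyx$yxyyxx  (last char: 'x')
  sorted[14] = yxxyxxxxxxxyyx$yxy  (last char: 'y')
  sorted[15] = yxyyxxyxxxxxxxyyx$  (last char: '$')
  sorted[16] = yyx$yxyyxxyxxxxxxx  (last char: 'x')
  sorted[17] = yyxxyxxxxxxxyyx$yx  (last char: 'x')
Last column: xyyxxxxyxxxyyxy$xx
Original string S is at sorted index 15

Answer: xyyxxxxyxxxyyxy$xx
15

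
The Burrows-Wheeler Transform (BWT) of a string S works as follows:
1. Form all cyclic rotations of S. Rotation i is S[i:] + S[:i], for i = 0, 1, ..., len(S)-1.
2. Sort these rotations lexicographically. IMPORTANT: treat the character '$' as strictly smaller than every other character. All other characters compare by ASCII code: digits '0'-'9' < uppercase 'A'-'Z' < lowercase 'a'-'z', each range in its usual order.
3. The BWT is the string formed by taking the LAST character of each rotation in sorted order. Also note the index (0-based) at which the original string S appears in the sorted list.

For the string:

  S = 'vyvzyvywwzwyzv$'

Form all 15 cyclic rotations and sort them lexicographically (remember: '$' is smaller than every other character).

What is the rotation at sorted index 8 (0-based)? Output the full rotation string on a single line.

Answer: yvywwzwyzv$vyvz

Derivation:
All 15 rotations (rotation i = S[i:]+S[:i]):
  rot[0] = vyvzyvywwzwyzv$
  rot[1] = yvzyvywwzwyzv$v
  rot[2] = vzyvywwzwyzv$vy
  rot[3] = zyvywwzwyzv$vyv
  rot[4] = yvywwzwyzv$vyvz
  rot[5] = vywwzwyzv$vyvzy
  rot[6] = ywwzwyzv$vyvzyv
  rot[7] = wwzwyzv$vyvzyvy
  rot[8] = wzwyzv$vyvzyvyw
  rot[9] = zwyzv$vyvzyvyww
  rot[10] = wyzv$vyvzyvywwz
  rot[11] = yzv$vyvzyvywwzw
  rot[12] = zv$vyvzyvywwzwy
  rot[13] = v$vyvzyvywwzwyz
  rot[14] = $vyvzyvywwzwyzv
Sorted (with $ < everything):
  sorted[0] = $vyvzyvywwzwyzv
  sorted[1] = v$vyvzyvywwzwyz
  sorted[2] = vyvzyvywwzwyzv$
  sorted[3] = vywwzwyzv$vyvzy
  sorted[4] = vzyvywwzwyzv$vy
  sorted[5] = wwzwyzv$vyvzyvy
  sorted[6] = wyzv$vyvzyvywwz
  sorted[7] = wzwyzv$vyvzyvyw
  sorted[8] = yvywwzwyzv$vyvz
  sorted[9] = yvzyvywwzwyzv$v
  sorted[10] = ywwzwyzv$vyvzyv
  sorted[11] = yzv$vyvzyvywwzw
  sorted[12] = zv$vyvzyvywwzwy
  sorted[13] = zwyzv$vyvzyvyww
  sorted[14] = zyvywwzwyzv$vyv
sorted[8] = yvywwzwyzv$vyvz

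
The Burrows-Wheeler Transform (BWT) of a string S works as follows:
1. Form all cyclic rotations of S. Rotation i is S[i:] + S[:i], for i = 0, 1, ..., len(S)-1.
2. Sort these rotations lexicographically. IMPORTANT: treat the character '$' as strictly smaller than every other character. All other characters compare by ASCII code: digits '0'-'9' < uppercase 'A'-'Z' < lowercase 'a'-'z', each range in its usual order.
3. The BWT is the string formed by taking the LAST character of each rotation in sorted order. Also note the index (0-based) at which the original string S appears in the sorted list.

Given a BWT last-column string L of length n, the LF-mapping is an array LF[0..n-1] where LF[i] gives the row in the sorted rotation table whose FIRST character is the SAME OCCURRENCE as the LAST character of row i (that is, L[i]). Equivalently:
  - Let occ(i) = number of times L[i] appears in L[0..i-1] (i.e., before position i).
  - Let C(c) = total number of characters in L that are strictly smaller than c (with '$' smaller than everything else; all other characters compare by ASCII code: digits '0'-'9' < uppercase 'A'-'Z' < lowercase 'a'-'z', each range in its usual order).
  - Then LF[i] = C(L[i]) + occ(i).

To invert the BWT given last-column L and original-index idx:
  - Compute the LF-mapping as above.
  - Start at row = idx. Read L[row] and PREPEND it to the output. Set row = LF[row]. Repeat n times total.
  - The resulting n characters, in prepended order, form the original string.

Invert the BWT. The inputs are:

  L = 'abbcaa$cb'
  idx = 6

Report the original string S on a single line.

Answer: bccababa$

Derivation:
LF mapping: 1 4 5 7 2 3 0 8 6
Walk LF starting at row 6, prepending L[row]:
  step 1: row=6, L[6]='$', prepend. Next row=LF[6]=0
  step 2: row=0, L[0]='a', prepend. Next row=LF[0]=1
  step 3: row=1, L[1]='b', prepend. Next row=LF[1]=4
  step 4: row=4, L[4]='a', prepend. Next row=LF[4]=2
  step 5: row=2, L[2]='b', prepend. Next row=LF[2]=5
  step 6: row=5, L[5]='a', prepend. Next row=LF[5]=3
  step 7: row=3, L[3]='c', prepend. Next row=LF[3]=7
  step 8: row=7, L[7]='c', prepend. Next row=LF[7]=8
  step 9: row=8, L[8]='b', prepend. Next row=LF[8]=6
Reversed output: bccababa$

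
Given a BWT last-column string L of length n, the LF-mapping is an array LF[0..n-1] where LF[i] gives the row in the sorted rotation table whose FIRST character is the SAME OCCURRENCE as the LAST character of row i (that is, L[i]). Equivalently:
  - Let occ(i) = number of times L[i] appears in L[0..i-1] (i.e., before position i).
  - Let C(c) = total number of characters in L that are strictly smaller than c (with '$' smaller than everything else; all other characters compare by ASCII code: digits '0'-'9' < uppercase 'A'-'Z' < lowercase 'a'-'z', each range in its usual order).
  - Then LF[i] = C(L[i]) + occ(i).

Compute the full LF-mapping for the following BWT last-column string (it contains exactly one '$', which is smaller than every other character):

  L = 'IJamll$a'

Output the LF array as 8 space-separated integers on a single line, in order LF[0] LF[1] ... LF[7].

Answer: 1 2 3 7 5 6 0 4

Derivation:
Char counts: '$':1, 'I':1, 'J':1, 'a':2, 'l':2, 'm':1
C (first-col start): C('$')=0, C('I')=1, C('J')=2, C('a')=3, C('l')=5, C('m')=7
L[0]='I': occ=0, LF[0]=C('I')+0=1+0=1
L[1]='J': occ=0, LF[1]=C('J')+0=2+0=2
L[2]='a': occ=0, LF[2]=C('a')+0=3+0=3
L[3]='m': occ=0, LF[3]=C('m')+0=7+0=7
L[4]='l': occ=0, LF[4]=C('l')+0=5+0=5
L[5]='l': occ=1, LF[5]=C('l')+1=5+1=6
L[6]='$': occ=0, LF[6]=C('$')+0=0+0=0
L[7]='a': occ=1, LF[7]=C('a')+1=3+1=4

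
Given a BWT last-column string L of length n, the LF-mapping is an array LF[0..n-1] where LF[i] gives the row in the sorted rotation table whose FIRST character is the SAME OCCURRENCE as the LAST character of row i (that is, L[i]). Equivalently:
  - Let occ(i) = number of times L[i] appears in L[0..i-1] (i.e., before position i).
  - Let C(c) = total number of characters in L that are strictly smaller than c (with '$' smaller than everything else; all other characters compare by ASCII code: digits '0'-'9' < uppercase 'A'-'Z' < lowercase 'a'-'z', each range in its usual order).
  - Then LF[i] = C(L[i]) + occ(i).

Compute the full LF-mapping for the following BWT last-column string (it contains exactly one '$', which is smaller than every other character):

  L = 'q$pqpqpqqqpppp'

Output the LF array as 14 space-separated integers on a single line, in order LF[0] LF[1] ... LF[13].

Answer: 8 0 1 9 2 10 3 11 12 13 4 5 6 7

Derivation:
Char counts: '$':1, 'p':7, 'q':6
C (first-col start): C('$')=0, C('p')=1, C('q')=8
L[0]='q': occ=0, LF[0]=C('q')+0=8+0=8
L[1]='$': occ=0, LF[1]=C('$')+0=0+0=0
L[2]='p': occ=0, LF[2]=C('p')+0=1+0=1
L[3]='q': occ=1, LF[3]=C('q')+1=8+1=9
L[4]='p': occ=1, LF[4]=C('p')+1=1+1=2
L[5]='q': occ=2, LF[5]=C('q')+2=8+2=10
L[6]='p': occ=2, LF[6]=C('p')+2=1+2=3
L[7]='q': occ=3, LF[7]=C('q')+3=8+3=11
L[8]='q': occ=4, LF[8]=C('q')+4=8+4=12
L[9]='q': occ=5, LF[9]=C('q')+5=8+5=13
L[10]='p': occ=3, LF[10]=C('p')+3=1+3=4
L[11]='p': occ=4, LF[11]=C('p')+4=1+4=5
L[12]='p': occ=5, LF[12]=C('p')+5=1+5=6
L[13]='p': occ=6, LF[13]=C('p')+6=1+6=7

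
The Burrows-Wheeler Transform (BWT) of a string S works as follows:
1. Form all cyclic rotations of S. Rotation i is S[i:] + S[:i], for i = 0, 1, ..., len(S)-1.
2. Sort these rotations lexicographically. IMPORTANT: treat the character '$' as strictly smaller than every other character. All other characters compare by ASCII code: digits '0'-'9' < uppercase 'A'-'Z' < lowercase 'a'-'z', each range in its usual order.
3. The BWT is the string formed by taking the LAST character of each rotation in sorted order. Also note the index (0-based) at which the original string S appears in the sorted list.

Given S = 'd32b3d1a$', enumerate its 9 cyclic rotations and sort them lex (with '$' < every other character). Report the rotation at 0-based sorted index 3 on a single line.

All 9 rotations (rotation i = S[i:]+S[:i]):
  rot[0] = d32b3d1a$
  rot[1] = 32b3d1a$d
  rot[2] = 2b3d1a$d3
  rot[3] = b3d1a$d32
  rot[4] = 3d1a$d32b
  rot[5] = d1a$d32b3
  rot[6] = 1a$d32b3d
  rot[7] = a$d32b3d1
  rot[8] = $d32b3d1a
Sorted (with $ < everything):
  sorted[0] = $d32b3d1a
  sorted[1] = 1a$d32b3d
  sorted[2] = 2b3d1a$d3
  sorted[3] = 32b3d1a$d
  sorted[4] = 3d1a$d32b
  sorted[5] = a$d32b3d1
  sorted[6] = b3d1a$d32
  sorted[7] = d1a$d32b3
  sorted[8] = d32b3d1a$
sorted[3] = 32b3d1a$d

Answer: 32b3d1a$d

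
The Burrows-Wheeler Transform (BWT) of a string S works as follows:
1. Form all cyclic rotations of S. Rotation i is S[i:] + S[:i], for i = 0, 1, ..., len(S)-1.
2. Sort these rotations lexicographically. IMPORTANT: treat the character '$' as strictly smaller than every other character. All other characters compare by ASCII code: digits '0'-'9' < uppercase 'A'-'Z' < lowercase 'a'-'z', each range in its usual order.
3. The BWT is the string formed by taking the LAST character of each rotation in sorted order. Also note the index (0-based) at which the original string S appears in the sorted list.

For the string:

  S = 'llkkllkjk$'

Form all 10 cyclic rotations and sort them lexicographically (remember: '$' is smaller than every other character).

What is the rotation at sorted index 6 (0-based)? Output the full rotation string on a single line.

Answer: lkjk$llkkl

Derivation:
All 10 rotations (rotation i = S[i:]+S[:i]):
  rot[0] = llkkllkjk$
  rot[1] = lkkllkjk$l
  rot[2] = kkllkjk$ll
  rot[3] = kllkjk$llk
  rot[4] = llkjk$llkk
  rot[5] = lkjk$llkkl
  rot[6] = kjk$llkkll
  rot[7] = jk$llkkllk
  rot[8] = k$llkkllkj
  rot[9] = $llkkllkjk
Sorted (with $ < everything):
  sorted[0] = $llkkllkjk
  sorted[1] = jk$llkkllk
  sorted[2] = k$llkkllkj
  sorted[3] = kjk$llkkll
  sorted[4] = kkllkjk$ll
  sorted[5] = kllkjk$llk
  sorted[6] = lkjk$llkkl
  sorted[7] = lkkllkjk$l
  sorted[8] = llkjk$llkk
  sorted[9] = llkkllkjk$
sorted[6] = lkjk$llkkl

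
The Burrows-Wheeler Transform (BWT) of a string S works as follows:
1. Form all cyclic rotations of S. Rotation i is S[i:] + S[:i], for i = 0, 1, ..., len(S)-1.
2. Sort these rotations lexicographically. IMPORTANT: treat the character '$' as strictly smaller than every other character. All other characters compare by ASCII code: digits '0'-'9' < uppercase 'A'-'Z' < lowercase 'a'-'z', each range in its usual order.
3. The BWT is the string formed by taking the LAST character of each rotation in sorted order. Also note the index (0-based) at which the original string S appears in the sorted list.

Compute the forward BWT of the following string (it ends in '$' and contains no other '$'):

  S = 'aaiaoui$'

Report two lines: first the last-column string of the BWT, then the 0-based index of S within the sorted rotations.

Answer: i$aiuaao
1

Derivation:
All 8 rotations (rotation i = S[i:]+S[:i]):
  rot[0] = aaiaoui$
  rot[1] = aiaoui$a
  rot[2] = iaoui$aa
  rot[3] = aoui$aai
  rot[4] = oui$aaia
  rot[5] = ui$aaiao
  rot[6] = i$aaiaou
  rot[7] = $aaiaoui
Sorted (with $ < everything):
  sorted[0] = $aaiaoui  (last char: 'i')
  sorted[1] = aaiaoui$  (last char: '$')
  sorted[2] = aiaoui$a  (last char: 'a')
  sorted[3] = aoui$aai  (last char: 'i')
  sorted[4] = i$aaiaou  (last char: 'u')
  sorted[5] = iaoui$aa  (last char: 'a')
  sorted[6] = oui$aaia  (last char: 'a')
  sorted[7] = ui$aaiao  (last char: 'o')
Last column: i$aiuaao
Original string S is at sorted index 1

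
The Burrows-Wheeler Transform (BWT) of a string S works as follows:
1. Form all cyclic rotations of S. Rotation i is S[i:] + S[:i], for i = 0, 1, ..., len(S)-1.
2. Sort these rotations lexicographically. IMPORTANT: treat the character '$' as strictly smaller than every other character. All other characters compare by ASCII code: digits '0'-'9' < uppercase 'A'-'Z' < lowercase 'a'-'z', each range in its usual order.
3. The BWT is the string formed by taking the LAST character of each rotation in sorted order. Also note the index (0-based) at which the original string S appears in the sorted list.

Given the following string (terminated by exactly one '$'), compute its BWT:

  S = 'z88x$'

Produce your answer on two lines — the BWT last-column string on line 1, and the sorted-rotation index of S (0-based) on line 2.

All 5 rotations (rotation i = S[i:]+S[:i]):
  rot[0] = z88x$
  rot[1] = 88x$z
  rot[2] = 8x$z8
  rot[3] = x$z88
  rot[4] = $z88x
Sorted (with $ < everything):
  sorted[0] = $z88x  (last char: 'x')
  sorted[1] = 88x$z  (last char: 'z')
  sorted[2] = 8x$z8  (last char: '8')
  sorted[3] = x$z88  (last char: '8')
  sorted[4] = z88x$  (last char: '$')
Last column: xz88$
Original string S is at sorted index 4

Answer: xz88$
4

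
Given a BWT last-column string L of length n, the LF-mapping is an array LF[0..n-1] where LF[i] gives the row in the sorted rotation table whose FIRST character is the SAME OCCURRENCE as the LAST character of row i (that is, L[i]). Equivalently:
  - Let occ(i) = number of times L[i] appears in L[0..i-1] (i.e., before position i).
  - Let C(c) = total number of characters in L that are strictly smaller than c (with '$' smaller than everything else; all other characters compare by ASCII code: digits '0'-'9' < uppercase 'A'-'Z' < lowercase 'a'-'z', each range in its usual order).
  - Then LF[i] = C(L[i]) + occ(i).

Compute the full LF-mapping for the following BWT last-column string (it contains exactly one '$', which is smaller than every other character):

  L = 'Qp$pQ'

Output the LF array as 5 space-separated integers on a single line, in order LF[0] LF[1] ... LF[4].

Answer: 1 3 0 4 2

Derivation:
Char counts: '$':1, 'Q':2, 'p':2
C (first-col start): C('$')=0, C('Q')=1, C('p')=3
L[0]='Q': occ=0, LF[0]=C('Q')+0=1+0=1
L[1]='p': occ=0, LF[1]=C('p')+0=3+0=3
L[2]='$': occ=0, LF[2]=C('$')+0=0+0=0
L[3]='p': occ=1, LF[3]=C('p')+1=3+1=4
L[4]='Q': occ=1, LF[4]=C('Q')+1=1+1=2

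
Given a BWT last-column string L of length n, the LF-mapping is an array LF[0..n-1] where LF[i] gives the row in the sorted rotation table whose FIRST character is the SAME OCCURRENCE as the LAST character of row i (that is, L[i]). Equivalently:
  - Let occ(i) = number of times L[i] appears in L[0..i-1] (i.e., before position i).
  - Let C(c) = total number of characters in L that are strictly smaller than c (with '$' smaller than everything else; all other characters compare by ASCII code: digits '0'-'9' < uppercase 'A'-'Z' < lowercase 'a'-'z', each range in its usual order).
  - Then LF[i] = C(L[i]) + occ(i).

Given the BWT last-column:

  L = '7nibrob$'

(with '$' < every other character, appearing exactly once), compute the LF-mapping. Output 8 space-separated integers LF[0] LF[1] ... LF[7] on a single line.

Answer: 1 5 4 2 7 6 3 0

Derivation:
Char counts: '$':1, '7':1, 'b':2, 'i':1, 'n':1, 'o':1, 'r':1
C (first-col start): C('$')=0, C('7')=1, C('b')=2, C('i')=4, C('n')=5, C('o')=6, C('r')=7
L[0]='7': occ=0, LF[0]=C('7')+0=1+0=1
L[1]='n': occ=0, LF[1]=C('n')+0=5+0=5
L[2]='i': occ=0, LF[2]=C('i')+0=4+0=4
L[3]='b': occ=0, LF[3]=C('b')+0=2+0=2
L[4]='r': occ=0, LF[4]=C('r')+0=7+0=7
L[5]='o': occ=0, LF[5]=C('o')+0=6+0=6
L[6]='b': occ=1, LF[6]=C('b')+1=2+1=3
L[7]='$': occ=0, LF[7]=C('$')+0=0+0=0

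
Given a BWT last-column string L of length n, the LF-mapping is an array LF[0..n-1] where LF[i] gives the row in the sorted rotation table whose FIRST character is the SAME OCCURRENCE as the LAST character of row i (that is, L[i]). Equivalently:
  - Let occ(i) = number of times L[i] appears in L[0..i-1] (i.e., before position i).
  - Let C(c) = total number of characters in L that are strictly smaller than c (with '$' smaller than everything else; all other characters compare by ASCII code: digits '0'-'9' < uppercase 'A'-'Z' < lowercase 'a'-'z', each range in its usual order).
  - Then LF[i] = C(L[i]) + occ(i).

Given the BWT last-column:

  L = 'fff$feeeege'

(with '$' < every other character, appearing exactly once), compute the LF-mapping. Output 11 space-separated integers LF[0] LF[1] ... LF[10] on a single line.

Char counts: '$':1, 'e':5, 'f':4, 'g':1
C (first-col start): C('$')=0, C('e')=1, C('f')=6, C('g')=10
L[0]='f': occ=0, LF[0]=C('f')+0=6+0=6
L[1]='f': occ=1, LF[1]=C('f')+1=6+1=7
L[2]='f': occ=2, LF[2]=C('f')+2=6+2=8
L[3]='$': occ=0, LF[3]=C('$')+0=0+0=0
L[4]='f': occ=3, LF[4]=C('f')+3=6+3=9
L[5]='e': occ=0, LF[5]=C('e')+0=1+0=1
L[6]='e': occ=1, LF[6]=C('e')+1=1+1=2
L[7]='e': occ=2, LF[7]=C('e')+2=1+2=3
L[8]='e': occ=3, LF[8]=C('e')+3=1+3=4
L[9]='g': occ=0, LF[9]=C('g')+0=10+0=10
L[10]='e': occ=4, LF[10]=C('e')+4=1+4=5

Answer: 6 7 8 0 9 1 2 3 4 10 5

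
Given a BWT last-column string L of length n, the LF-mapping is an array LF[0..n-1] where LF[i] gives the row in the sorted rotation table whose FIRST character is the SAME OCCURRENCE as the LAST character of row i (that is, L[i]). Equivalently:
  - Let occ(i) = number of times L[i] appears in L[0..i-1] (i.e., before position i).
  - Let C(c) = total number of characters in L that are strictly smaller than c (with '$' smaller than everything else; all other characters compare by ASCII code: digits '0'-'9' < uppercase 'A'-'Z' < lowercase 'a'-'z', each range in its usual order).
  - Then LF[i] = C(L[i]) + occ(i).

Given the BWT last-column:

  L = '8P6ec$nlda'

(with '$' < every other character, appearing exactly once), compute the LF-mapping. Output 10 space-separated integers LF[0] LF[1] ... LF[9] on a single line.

Char counts: '$':1, '6':1, '8':1, 'P':1, 'a':1, 'c':1, 'd':1, 'e':1, 'l':1, 'n':1
C (first-col start): C('$')=0, C('6')=1, C('8')=2, C('P')=3, C('a')=4, C('c')=5, C('d')=6, C('e')=7, C('l')=8, C('n')=9
L[0]='8': occ=0, LF[0]=C('8')+0=2+0=2
L[1]='P': occ=0, LF[1]=C('P')+0=3+0=3
L[2]='6': occ=0, LF[2]=C('6')+0=1+0=1
L[3]='e': occ=0, LF[3]=C('e')+0=7+0=7
L[4]='c': occ=0, LF[4]=C('c')+0=5+0=5
L[5]='$': occ=0, LF[5]=C('$')+0=0+0=0
L[6]='n': occ=0, LF[6]=C('n')+0=9+0=9
L[7]='l': occ=0, LF[7]=C('l')+0=8+0=8
L[8]='d': occ=0, LF[8]=C('d')+0=6+0=6
L[9]='a': occ=0, LF[9]=C('a')+0=4+0=4

Answer: 2 3 1 7 5 0 9 8 6 4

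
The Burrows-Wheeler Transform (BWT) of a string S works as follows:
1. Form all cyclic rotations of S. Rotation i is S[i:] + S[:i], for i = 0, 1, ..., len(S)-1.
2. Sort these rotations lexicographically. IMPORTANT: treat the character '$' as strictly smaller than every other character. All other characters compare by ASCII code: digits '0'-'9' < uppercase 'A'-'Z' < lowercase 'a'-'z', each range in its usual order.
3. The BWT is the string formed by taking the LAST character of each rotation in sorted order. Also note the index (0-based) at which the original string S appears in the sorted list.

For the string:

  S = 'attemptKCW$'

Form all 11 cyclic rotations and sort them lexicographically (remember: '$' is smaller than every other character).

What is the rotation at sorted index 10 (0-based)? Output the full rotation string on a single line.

Answer: ttemptKCW$a

Derivation:
All 11 rotations (rotation i = S[i:]+S[:i]):
  rot[0] = attemptKCW$
  rot[1] = ttemptKCW$a
  rot[2] = temptKCW$at
  rot[3] = emptKCW$att
  rot[4] = mptKCW$atte
  rot[5] = ptKCW$attem
  rot[6] = tKCW$attemp
  rot[7] = KCW$attempt
  rot[8] = CW$attemptK
  rot[9] = W$attemptKC
  rot[10] = $attemptKCW
Sorted (with $ < everything):
  sorted[0] = $attemptKCW
  sorted[1] = CW$attemptK
  sorted[2] = KCW$attempt
  sorted[3] = W$attemptKC
  sorted[4] = attemptKCW$
  sorted[5] = emptKCW$att
  sorted[6] = mptKCW$atte
  sorted[7] = ptKCW$attem
  sorted[8] = tKCW$attemp
  sorted[9] = temptKCW$at
  sorted[10] = ttemptKCW$a
sorted[10] = ttemptKCW$a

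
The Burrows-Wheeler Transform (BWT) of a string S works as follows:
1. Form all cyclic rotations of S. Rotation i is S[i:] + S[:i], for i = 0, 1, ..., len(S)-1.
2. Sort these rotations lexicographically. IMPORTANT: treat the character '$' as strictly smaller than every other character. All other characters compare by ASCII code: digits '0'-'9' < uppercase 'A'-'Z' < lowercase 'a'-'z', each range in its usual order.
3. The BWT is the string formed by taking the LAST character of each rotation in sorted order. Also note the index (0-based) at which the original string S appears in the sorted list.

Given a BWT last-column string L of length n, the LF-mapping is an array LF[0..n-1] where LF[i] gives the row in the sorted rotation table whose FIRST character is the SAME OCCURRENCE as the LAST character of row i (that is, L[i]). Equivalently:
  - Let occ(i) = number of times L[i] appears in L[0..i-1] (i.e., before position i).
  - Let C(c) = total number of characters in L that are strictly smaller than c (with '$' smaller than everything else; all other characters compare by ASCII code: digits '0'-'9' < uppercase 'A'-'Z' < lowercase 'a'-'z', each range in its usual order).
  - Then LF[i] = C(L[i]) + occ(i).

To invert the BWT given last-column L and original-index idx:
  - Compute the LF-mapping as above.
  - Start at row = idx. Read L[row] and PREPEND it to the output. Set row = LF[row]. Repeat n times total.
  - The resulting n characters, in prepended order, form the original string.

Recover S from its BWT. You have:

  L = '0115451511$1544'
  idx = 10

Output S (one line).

Answer: 45514114515110$

Derivation:
LF mapping: 1 2 3 11 8 12 4 13 5 6 0 7 14 9 10
Walk LF starting at row 10, prepending L[row]:
  step 1: row=10, L[10]='$', prepend. Next row=LF[10]=0
  step 2: row=0, L[0]='0', prepend. Next row=LF[0]=1
  step 3: row=1, L[1]='1', prepend. Next row=LF[1]=2
  step 4: row=2, L[2]='1', prepend. Next row=LF[2]=3
  step 5: row=3, L[3]='5', prepend. Next row=LF[3]=11
  step 6: row=11, L[11]='1', prepend. Next row=LF[11]=7
  step 7: row=7, L[7]='5', prepend. Next row=LF[7]=13
  step 8: row=13, L[13]='4', prepend. Next row=LF[13]=9
  step 9: row=9, L[9]='1', prepend. Next row=LF[9]=6
  step 10: row=6, L[6]='1', prepend. Next row=LF[6]=4
  step 11: row=4, L[4]='4', prepend. Next row=LF[4]=8
  step 12: row=8, L[8]='1', prepend. Next row=LF[8]=5
  step 13: row=5, L[5]='5', prepend. Next row=LF[5]=12
  step 14: row=12, L[12]='5', prepend. Next row=LF[12]=14
  step 15: row=14, L[14]='4', prepend. Next row=LF[14]=10
Reversed output: 45514114515110$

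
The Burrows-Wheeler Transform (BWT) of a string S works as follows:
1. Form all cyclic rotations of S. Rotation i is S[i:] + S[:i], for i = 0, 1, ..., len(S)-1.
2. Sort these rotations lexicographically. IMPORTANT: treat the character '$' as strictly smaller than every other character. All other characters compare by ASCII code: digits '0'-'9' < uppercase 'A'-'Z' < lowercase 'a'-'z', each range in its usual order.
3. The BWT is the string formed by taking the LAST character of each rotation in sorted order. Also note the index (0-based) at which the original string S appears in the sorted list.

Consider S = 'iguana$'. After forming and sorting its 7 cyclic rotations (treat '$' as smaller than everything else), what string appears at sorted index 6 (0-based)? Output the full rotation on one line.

All 7 rotations (rotation i = S[i:]+S[:i]):
  rot[0] = iguana$
  rot[1] = guana$i
  rot[2] = uana$ig
  rot[3] = ana$igu
  rot[4] = na$igua
  rot[5] = a$iguan
  rot[6] = $iguana
Sorted (with $ < everything):
  sorted[0] = $iguana
  sorted[1] = a$iguan
  sorted[2] = ana$igu
  sorted[3] = guana$i
  sorted[4] = iguana$
  sorted[5] = na$igua
  sorted[6] = uana$ig
sorted[6] = uana$ig

Answer: uana$ig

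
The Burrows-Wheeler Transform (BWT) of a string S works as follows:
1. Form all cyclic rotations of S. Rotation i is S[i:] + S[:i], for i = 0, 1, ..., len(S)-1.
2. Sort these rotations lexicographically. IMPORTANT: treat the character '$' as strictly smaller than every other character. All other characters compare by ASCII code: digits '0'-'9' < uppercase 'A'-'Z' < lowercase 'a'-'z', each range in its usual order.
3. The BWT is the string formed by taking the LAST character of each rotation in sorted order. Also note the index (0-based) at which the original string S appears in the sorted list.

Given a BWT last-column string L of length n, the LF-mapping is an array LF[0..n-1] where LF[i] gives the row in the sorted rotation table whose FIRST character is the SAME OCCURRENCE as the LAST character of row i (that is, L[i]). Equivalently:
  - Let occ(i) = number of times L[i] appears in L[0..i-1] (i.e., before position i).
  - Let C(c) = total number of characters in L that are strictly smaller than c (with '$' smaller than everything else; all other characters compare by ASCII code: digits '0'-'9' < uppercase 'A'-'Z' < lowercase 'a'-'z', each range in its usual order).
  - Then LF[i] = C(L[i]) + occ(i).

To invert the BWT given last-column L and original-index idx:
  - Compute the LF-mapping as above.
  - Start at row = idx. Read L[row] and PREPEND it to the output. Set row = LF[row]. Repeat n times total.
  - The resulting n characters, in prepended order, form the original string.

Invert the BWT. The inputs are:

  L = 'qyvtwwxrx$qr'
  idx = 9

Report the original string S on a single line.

LF mapping: 1 11 6 5 7 8 9 3 10 0 2 4
Walk LF starting at row 9, prepending L[row]:
  step 1: row=9, L[9]='$', prepend. Next row=LF[9]=0
  step 2: row=0, L[0]='q', prepend. Next row=LF[0]=1
  step 3: row=1, L[1]='y', prepend. Next row=LF[1]=11
  step 4: row=11, L[11]='r', prepend. Next row=LF[11]=4
  step 5: row=4, L[4]='w', prepend. Next row=LF[4]=7
  step 6: row=7, L[7]='r', prepend. Next row=LF[7]=3
  step 7: row=3, L[3]='t', prepend. Next row=LF[3]=5
  step 8: row=5, L[5]='w', prepend. Next row=LF[5]=8
  step 9: row=8, L[8]='x', prepend. Next row=LF[8]=10
  step 10: row=10, L[10]='q', prepend. Next row=LF[10]=2
  step 11: row=2, L[2]='v', prepend. Next row=LF[2]=6
  step 12: row=6, L[6]='x', prepend. Next row=LF[6]=9
Reversed output: xvqxwtrwryq$

Answer: xvqxwtrwryq$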